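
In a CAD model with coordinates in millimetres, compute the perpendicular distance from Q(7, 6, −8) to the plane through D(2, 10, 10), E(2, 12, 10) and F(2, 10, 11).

DE = (0, 2, 0) and DF = (0, 0, 1), so a normal is n = DE × DF = (2, 0, 0).
Then n·(7, 6, −8) − 4 = 10.
|n| = √(4 + 0 + 0) = 2, so the distance is |10|/2 = 5.

5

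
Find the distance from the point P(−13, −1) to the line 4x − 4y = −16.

d = |4·(-13) + (-4)·(-1) − (-16)| / √(16 + 16) = |-32|/(4√2) = 4√2.

4√2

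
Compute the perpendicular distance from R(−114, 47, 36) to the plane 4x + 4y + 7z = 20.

d = |4·(-114) + 4·47 + 7·36 − 20| / √(16 + 16 + 49) = |-36| / 9 = 4.

4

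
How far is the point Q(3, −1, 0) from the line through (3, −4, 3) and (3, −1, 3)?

3

A direction vector is d = (0, 3, 0).
AP = (0, 3, −3), and AP × d = (9, 0, 0).
|AP × d|² = 81 and |d|² = 9, so the distance is √(81/9) = √9 = 3.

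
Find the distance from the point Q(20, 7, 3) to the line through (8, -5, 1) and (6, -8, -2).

√94

A direction vector is d = (-2, -3, -3).
AP = (12, 12, 2), and AP × d = (-30, 32, -12).
|AP × d|² = 2068 and |d|² = 22, so the distance is √(2068/22) = √94.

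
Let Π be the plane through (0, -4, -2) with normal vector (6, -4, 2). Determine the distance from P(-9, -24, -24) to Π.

9√14/14

The plane has equation n·(r − (0, -4, -2)) = 0, i.e. n·r = 12.
d = |6·(-9) + (-4)·(-24) + 2·(-24) − 12| / √(36 + 16 + 4) = |-18| / (2√14) = 9√14/14.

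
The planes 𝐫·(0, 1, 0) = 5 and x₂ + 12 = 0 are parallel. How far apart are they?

17

Both planes have normal n = (0, 1, 0), |n| = 1. Any point on the first plane is at distance |(-12) − 5|/|n| = 17/1 = 17 from the second.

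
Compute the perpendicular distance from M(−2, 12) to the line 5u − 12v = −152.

The normal to the line is n = (5, −12) with |n| = 13.
|n·M − (-152)| = |-154 − (-152)| = 2, so the distance is 2/13.

2/13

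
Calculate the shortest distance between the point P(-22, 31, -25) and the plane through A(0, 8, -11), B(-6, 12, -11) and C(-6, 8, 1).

11√14/14

AB = (-6, 4, 0) and AC = (-6, 0, 12), so a normal is n = AB × AC = (48, 72, 24).
d = |48·(-22) + 72·31 + 24·(-25) − 312| / √(2304 + 5184 + 576) = |264| / (24√14) = 11√14/14.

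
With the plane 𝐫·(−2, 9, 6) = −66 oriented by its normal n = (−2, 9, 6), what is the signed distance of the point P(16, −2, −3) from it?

n·P − (-66) = -2.
|n| = 11, so the signed distance is -2/11.

-2/11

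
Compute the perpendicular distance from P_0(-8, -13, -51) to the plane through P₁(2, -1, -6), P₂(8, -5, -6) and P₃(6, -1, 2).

P₁P₂ = (6, -4, 0) and P₁P₃ = (4, 0, 8), so a normal is n = P₁P₂ × P₁P₃ = (-32, -48, 16).
Then n·(-8, -13, -51) - (-112) = 176.
|n| = √(1024 + 2304 + 256) = 16√14, so the distance is |176|/(16√14) = 11√14/14.

11√14/14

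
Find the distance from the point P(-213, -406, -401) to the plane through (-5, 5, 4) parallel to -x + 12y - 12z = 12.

8

Parallel planes share the normal n = (-1, 12, -12); since (-5, 5, 4) lies on the plane, its equation is -x + 12y - 12z = 17.
d = |(-1)·(-213) + 12·(-406) + (-12)·(-401) − 17| / √(1 + 144 + 144) = |136| / 17 = 8.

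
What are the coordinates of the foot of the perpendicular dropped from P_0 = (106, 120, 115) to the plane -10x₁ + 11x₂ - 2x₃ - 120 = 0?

(102, 622/5, 571/5)

n = (-10, 11, -2), |n|² = 225, and n·P_0 − 120 = -90.
t = -90/225 = -2/5, so the foot is P_0 − t·n = (106, 120, 115) − (-2/5)·(-10, 11, -2) = (102, 622/5, 571/5).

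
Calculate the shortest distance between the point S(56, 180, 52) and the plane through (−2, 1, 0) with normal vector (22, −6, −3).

2

The plane has equation n·(r − (−2, 1, 0)) = 0, i.e. n·r = -50.
d = |22·56 + (-6)·180 + (-3)·52 − (-50)| / √(484 + 36 + 9) = |46| / 23 = 2.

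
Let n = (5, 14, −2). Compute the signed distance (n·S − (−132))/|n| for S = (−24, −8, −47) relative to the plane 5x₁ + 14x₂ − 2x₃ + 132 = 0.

n·S − (-132) = -6.
|n| = 15, so the signed distance is -6/15 = -2/5.

-2/5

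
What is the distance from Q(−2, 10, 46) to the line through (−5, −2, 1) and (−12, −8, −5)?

33

A direction vector is d = (−7, −6, −6).
AP = (3, 12, 45); AP·d = -363, |AP|² = 2178, |d|² = 121.
distance² = |AP|² − (AP·d)²/|d|² = 2178 − 131769/121 = 1089, so the distance is 33.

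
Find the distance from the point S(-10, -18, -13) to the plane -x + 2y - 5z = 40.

1/√30

n = (-1, 2, -5); n·P − 40 = -1; |n| = √30; distance = 1/√30.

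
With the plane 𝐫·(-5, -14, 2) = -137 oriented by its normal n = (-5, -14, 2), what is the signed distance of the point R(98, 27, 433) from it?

n·R − (-137) = 135.
|n| = 15, so the signed distance is 135/15 = 9.

9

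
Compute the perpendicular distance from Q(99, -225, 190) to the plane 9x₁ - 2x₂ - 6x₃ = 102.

Normal vector n = (9, -2, -6), and n·(99, -225, 190) - 102 = 99.
|n| = √(81 + 4 + 36) = 11, so the distance is |99|/11 = 9.

9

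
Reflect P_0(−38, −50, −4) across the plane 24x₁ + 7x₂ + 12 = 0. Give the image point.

n = (24, 7, 0), |n|² = 625, n·P_0 − (-12) = -1250, so t = -1250/625 = -2.
Foot F = P_0 − (-2)·n = (10, −36, −4); the reflection is 2F − P_0 = (58, −22, −4).

(58, -22, -4)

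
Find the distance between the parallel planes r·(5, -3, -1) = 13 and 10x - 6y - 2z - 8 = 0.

9√35/35

Divide the second equation by 2 to match normals: 5x - 3y - z = 4.
With common normal n = (5, -3, -1) (|n| = √35), the distance is |13 − 4|/|n| = 9/√35.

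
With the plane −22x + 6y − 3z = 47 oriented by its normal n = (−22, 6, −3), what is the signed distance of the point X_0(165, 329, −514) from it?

-7

n·X_0 − 47 = -161.
|n| = 23, so the signed distance is -161/23 = -7.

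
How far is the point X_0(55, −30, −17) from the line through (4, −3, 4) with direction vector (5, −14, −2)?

3√194

Direction vector d = (5, −14, −2).
AP = (51, −27, −21), and AP × d = (−240, −3, −579).
|AP × d|² = 392850 and |d|² = 225, so the distance is √(392850/225) = √1746 = 3√194.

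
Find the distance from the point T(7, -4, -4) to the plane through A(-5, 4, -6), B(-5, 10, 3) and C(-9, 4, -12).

4√22/11

AB = (0, 6, 9) and AC = (-4, 0, -6), so a normal is n = AB × AC = (-36, -36, 24).
Then n·(7, -4, -4) - (-108) = -96.
|n| = √(1296 + 1296 + 576) = 12√22, so the distance is |-96|/(12√22) = 4√22/11.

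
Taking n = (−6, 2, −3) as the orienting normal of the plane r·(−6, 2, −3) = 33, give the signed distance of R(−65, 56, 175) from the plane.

n·R − 33 = -56.
|n| = 7, so the signed distance is -56/7 = -8.

-8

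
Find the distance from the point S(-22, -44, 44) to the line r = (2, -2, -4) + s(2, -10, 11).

6√29

Direction vector d = (2, -10, 11).
AP = (-24, -42, 48), and AP × d = (18, 360, 324).
|AP × d|² = 234900 and |d|² = 225, so the distance is √(234900/225) = √1044 = 6√29.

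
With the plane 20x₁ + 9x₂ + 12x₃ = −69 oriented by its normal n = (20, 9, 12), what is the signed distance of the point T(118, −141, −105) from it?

n·T − (-69) = -100.
|n| = 25, so the signed distance is -100/25 = -4.

-4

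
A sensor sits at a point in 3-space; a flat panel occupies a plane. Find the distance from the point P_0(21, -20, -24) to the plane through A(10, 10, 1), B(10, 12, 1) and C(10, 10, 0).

AB = (0, 2, 0) and AC = (0, 0, -1), so a normal is n = AB × AC = (-2, 0, 0).
Then n·(21, -20, -24) - (-20) = -22.
|n| = √(4 + 0 + 0) = 2, so the distance is |-22|/2 = 11.

11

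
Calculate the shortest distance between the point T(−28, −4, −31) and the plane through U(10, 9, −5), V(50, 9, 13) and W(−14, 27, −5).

UV = (40, 0, 18) and UW = (−24, 18, 0), so a normal is n = UV × UW = (−324, −432, 720).
Then n·(−28, −4, −31) − (−10728) = −792.
|n| = √(104976 + 186624 + 518400) = 900, so the distance is |-792|/900 = 22/25.

22/25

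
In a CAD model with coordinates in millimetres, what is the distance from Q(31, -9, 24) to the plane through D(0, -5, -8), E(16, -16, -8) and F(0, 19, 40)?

1

DE = (16, -11, 0) and DF = (0, 24, 48), so a normal is n = DE × DF = (-528, -768, 384).
Then n·(31, -9, 24) - 768 = -1008.
|n| = √(278784 + 589824 + 147456) = 1008, so the distance is |-1008|/1008 = 1.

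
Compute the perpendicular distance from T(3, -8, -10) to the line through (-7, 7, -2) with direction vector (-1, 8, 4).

√65

Direction vector d = (-1, 8, 4).
AP = (10, -15, -8); AP·d = -162, |AP|² = 389, |d|² = 81.
distance² = |AP|² − (AP·d)²/|d|² = 389 − 26244/81 = 65, so the distance is √65.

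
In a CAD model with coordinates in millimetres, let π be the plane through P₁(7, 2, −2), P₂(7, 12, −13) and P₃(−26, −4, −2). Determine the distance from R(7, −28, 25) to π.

P₁P₂ = (0, 10, −11) and P₁P₃ = (−33, −6, 0), so a normal is n = P₁P₂ × P₁P₃ = (−66, 363, 330).
Then n·(7, −28, 25) − (−396) = −1980.
|n| = √(4356 + 131769 + 108900) = 495, so the distance is |-1980|/495 = 4.

4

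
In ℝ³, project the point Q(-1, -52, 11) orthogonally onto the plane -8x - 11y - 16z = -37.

(7, -41, 27)

n = (-8, -11, -16), |n|² = 441, and n·Q − (-37) = 441.
t = 441/441 = 1, so the foot is Q − t·n = (-1, -52, 11) − 1·(-8, -11, -16) = (7, -41, 27).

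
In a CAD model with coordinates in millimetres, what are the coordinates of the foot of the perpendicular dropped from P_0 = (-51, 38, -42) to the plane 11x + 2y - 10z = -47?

n = (11, 2, -10), |n|² = 225, and n·P_0 − (-47) = -18.
t = -18/225 = -2/25, so the foot is P_0 − t·n = (-51, 38, -42) − (-2/25)·(11, 2, -10) = (-1253/25, 954/25, -214/5).

(-1253/25, 954/25, -214/5)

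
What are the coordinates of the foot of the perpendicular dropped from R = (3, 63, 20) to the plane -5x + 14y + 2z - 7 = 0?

(23, 7, 12)

The perpendicular from R has direction n = (-5, 14, 2): r = (3, 63, 20) + t(-5, 14, 2).
Substitute into the plane: n·(R + tn) = 7 gives 907 + 225t = 7, so t = -4.
Foot = (3, 63, 20) + (-4)·(-5, 14, 2) = (23, 7, 12).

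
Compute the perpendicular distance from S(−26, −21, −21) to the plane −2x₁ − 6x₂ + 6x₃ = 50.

1/√19

Normal vector n = (−2, −6, 6), and n·(−26, −21, −21) − 50 = 2.
|n| = √(4 + 36 + 36) = 2√19, so the distance is |2|/(2√19) = 1/√19.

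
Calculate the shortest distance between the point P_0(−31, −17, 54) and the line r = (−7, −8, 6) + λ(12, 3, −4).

Direction vector d = (12, 3, −4).
AP = (−24, −9, 48); AP·d = -507, |AP|² = 2961, |d|² = 169.
distance² = |AP|² − (AP·d)²/|d|² = 2961 − 257049/169 = 1440, so the distance is 12√10.

12√10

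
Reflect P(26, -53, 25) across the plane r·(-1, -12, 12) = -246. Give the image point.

(34, 43, -71)

n = (-1, -12, 12), |n|² = 289, n·P − (-246) = 1156, so t = 1156/289 = 4.
Foot F = P − 4·n = (30, -5, -23); the reflection is 2F − P = (34, 43, -71).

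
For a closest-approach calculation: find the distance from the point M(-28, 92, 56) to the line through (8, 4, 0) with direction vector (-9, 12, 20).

Direction vector d = (-9, 12, 20).
AP = (-36, 88, 56), and AP × d = (1088, 216, 360).
|AP × d|² = 1360000 and |d|² = 625, so the distance is √(1360000/625) = √2176 = 8√34.

8√34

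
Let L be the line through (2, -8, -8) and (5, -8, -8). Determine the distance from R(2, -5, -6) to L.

A direction vector is d = (3, 0, 0).
AP = (0, 3, 2), and AP × d = (0, 6, -9).
|AP × d|² = 117 and |d|² = 9, so the distance is √(117/9) = √13.

√13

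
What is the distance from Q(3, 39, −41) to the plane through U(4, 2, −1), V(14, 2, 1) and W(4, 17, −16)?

14/√51

UV = (10, 0, 2) and UW = (0, 15, −15), so a normal is n = UV × UW = (−30, 150, 150).
Then n·(3, 39, −41) − 30 = −420.
|n| = √(900 + 22500 + 22500) = 30√51, so the distance is |-420|/(30√51) = 14/√51.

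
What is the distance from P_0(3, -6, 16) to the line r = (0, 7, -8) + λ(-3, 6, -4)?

Direction vector d = (-3, 6, -4).
AP = (3, -13, 24), and AP × d = (-92, -60, -21).
|AP × d|² = 12505 and |d|² = 61, so the distance is √(12505/61) = √205.

√205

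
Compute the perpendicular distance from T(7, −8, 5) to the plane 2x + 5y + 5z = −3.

Normal vector n = (2, 5, 5), and n·(7, −8, 5) − (−3) = 2.
|n| = √(4 + 25 + 25) = 3√6, so the distance is |2|/(3√6) = 2/(3√6).

2/(3√6)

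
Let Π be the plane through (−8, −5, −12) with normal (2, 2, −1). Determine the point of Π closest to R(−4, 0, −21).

(-10, -6, -18)

The perpendicular from R has direction n = (2, 2, −1): r = (−4, 0, −21) + t(2, 2, −1).
Substitute into the plane: n·(R + tn) = -14 gives 13 + 9t = -14, so t = -3.
Foot = (−4, 0, −21) + (-3)·(2, 2, −1) = (−10, −6, −18).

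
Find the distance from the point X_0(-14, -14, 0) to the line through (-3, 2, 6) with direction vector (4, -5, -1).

Direction vector d = (4, -5, -1).
AP = (-11, -16, -6), and AP × d = (-14, -35, 119).
|AP × d|² = 15582 and |d|² = 42, so the distance is √(15582/42) = √371.

√371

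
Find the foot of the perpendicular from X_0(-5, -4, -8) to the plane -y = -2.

(-5, 2, -8)

The perpendicular from X_0 has direction n = (0, -1, 0): r = (-5, -4, -8) + μ(0, -1, 0).
Substitute into the plane: n·(X_0 + μn) = -2 gives 4 + 1μ = -2, so μ = -6.
Foot = (-5, -4, -8) + (-6)·(0, -1, 0) = (-5, 2, -8).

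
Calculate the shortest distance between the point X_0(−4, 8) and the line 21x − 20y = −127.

The normal to the line is n = (21, −20) with |n| = 29.
|n·X_0 − (-127)| = |-244 − (-127)| = 117, so the distance is 117/29.

117/29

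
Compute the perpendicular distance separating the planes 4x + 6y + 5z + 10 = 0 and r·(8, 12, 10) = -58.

Divide the second equation by 2 to match normals: 4x + 6y + 5z = -29.
With common normal n = (4, 6, 5) (|n| = √77), the distance is |(-10) − (-29)|/|n| = 19/√77 = 19√77/77.

19√77/77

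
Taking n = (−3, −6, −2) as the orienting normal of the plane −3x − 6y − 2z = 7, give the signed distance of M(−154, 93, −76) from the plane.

7

n·M − 7 = 49.
|n| = 7, so the signed distance is 49/7 = 7.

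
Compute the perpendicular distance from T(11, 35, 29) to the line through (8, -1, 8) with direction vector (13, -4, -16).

Direction vector d = (13, -4, -16).
AP = (3, 36, 21); AP·d = -441, |AP|² = 1746, |d|² = 441.
distance² = |AP|² − (AP·d)²/|d|² = 1746 − 194481/441 = 1305, so the distance is 3√145.

3√145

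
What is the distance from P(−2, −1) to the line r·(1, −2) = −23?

23√5/5

d = |1·(-2) + (-2)·(-1) − (-23)| / √(1 + 4) = |23|/√5 = 23√5/5.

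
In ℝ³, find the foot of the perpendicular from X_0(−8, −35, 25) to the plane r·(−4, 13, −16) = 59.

The perpendicular from X_0 has direction n = (−4, 13, −16): r = (−8, −35, 25) + λ(−4, 13, −16).
Substitute into the plane: n·(X_0 + λn) = 59 gives -823 + 441λ = 59, so λ = 2.
Foot = (−8, −35, 25) + 2·(−4, 13, −16) = (−16, −9, −7).

(-16, -9, -7)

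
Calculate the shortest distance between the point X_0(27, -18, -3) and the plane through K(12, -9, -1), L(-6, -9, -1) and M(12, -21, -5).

KL = (-18, 0, 0) and KM = (0, -12, -4), so a normal is n = KL × KM = (0, -72, 216).
Then n·(27, -18, -3) - 432 = 216.
|n| = √(0 + 5184 + 46656) = 72√10, so the distance is |216|/(72√10) = 3/√10.

3/√10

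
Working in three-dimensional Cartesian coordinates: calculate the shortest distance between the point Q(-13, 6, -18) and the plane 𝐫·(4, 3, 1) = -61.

Normal vector n = (4, 3, 1), and n·(-13, 6, -18) - (-61) = 9.
|n| = √(16 + 9 + 1) = √26, so the distance is |9|/√26 = 9√26/26.

9√26/26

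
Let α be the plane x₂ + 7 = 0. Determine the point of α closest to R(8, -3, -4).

(8, -7, -4)

The perpendicular from R has direction n = (0, 1, 0): r = (8, -3, -4) + t(0, 1, 0).
Substitute into the plane: n·(R + tn) = -7 gives -3 + 1t = -7, so t = -4.
Foot = (8, -3, -4) + (-4)·(0, 1, 0) = (8, -7, -4).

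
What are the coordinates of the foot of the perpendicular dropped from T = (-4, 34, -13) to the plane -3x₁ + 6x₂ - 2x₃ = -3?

(11, 4, -3)

n = (-3, 6, -2), |n|² = 49, and n·T − (-3) = 245.
t = 245/49 = 5, so the foot is T − t·n = (-4, 34, -13) − 5·(-3, 6, -2) = (11, 4, -3).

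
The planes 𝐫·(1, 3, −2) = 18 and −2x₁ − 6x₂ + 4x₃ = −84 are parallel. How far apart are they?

12√14/7

Divide the second equation by -2 to match normals: x₁ + 3x₂ − 2x₃ = 42.
With common normal n = (1, 3, −2) (|n| = √14), the distance is |18 − 42|/|n| = 24/√14.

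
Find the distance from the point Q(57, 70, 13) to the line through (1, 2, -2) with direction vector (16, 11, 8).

√929

Direction vector d = (16, 11, 8).
AP = (56, 68, 15), and AP × d = (379, -208, -472).
|AP × d|² = 409689 and |d|² = 441, so the distance is √(409689/441) = √929.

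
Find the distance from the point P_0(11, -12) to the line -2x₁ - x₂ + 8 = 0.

2/√5

d = |(-2)·11 + (-1)·(-12) − (-8)| / √(4 + 1) = |-2|/√5 = 2√5/5.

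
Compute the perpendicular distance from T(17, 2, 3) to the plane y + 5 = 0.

d = |1·2 − (-5)| / √(0 + 1 + 0) = |7| / 1 = 7.

7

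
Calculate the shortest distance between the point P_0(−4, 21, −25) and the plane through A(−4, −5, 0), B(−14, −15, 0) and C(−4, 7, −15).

AB = (−10, −10, 0) and AC = (0, 12, −15), so a normal is n = AB × AC = (150, −150, −120).
n = (150, −150, −120); n·P − 150 = -900; |n| = 30√66; distance = 900/(30√66) = 30/√66.

5√66/11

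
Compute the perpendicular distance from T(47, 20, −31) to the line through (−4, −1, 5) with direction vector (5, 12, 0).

Direction vector d = (5, 12, 0).
AP = (51, 21, −36); AP·d = 507, |AP|² = 4338, |d|² = 169.
distance² = |AP|² − (AP·d)²/|d|² = 4338 − 257049/169 = 2817, so the distance is 3√313.

3√313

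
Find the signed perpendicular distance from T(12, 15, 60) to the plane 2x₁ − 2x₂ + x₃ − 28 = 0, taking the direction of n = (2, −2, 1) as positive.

n·T − 28 = 26.
|n| = 3, so the signed distance is 26/3.

26/3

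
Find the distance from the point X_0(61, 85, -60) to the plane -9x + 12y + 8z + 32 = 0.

Normal vector n = (-9, 12, 8), and n·(61, 85, -60) - (-32) = 23.
|n| = √(81 + 144 + 64) = 17, so the distance is |23|/17 = 23/17.

23/17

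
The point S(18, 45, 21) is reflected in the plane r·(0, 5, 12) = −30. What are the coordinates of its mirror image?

With n = (0, 5, 12), the signed offset is (n·S − (-30))/|n|² = 507/169 = 3.
S' = S − 2t·n = (18, 45, 21) − 6·(0, 5, 12) = (18, 15, −51).

(18, 15, -51)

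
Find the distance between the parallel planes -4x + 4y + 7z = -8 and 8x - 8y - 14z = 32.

Divide the second equation by -2 to match normals: -4x + 4y + 7z = -16.
Both planes have normal n = (-4, 4, 7), |n| = 9. Any point on the first plane is at distance |(-16) − (-8)|/|n| = 8/9 from the second.

8/9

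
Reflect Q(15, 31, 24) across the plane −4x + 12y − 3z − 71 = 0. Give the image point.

With n = (−4, 12, −3), the signed offset is (n·Q − 71)/|n|² = 169/169 = 1.
Q' = Q − 2t·n = (15, 31, 24) − 2·(−4, 12, −3) = (23, 7, 30).

(23, 7, 30)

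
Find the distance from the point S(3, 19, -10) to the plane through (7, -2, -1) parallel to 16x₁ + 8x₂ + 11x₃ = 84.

5/21

Parallel planes share the normal n = (16, 8, 11); since (7, -2, -1) lies on the plane, its equation is 16x₁ + 8x₂ + 11x₃ = 85.
Then n·(3, 19, -10) - 85 = 5.
|n| = √(256 + 64 + 121) = 21, so the distance is |5|/21 = 5/21.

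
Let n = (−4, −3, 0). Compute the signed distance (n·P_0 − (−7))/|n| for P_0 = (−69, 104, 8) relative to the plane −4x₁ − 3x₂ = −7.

n·P_0 − (-7) = -29.
|n| = 5, so the signed distance is -29/5.

-29/5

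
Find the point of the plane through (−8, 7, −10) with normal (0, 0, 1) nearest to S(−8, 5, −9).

(-8, 5, -10)

The perpendicular from S has direction n = (0, 0, 1): r = (−8, 5, −9) + λ(0, 0, 1).
Substitute into the plane: n·(S + λn) = -10 gives -9 + 1λ = -10, so λ = -1.
Foot = (−8, 5, −9) + (-1)·(0, 0, 1) = (−8, 5, −10).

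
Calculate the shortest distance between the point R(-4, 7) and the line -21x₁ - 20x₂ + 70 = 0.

14/29

d = |(-21)·(-4) + (-20)·7 − (-70)| / √(441 + 400) = |14|/29 = 14/29.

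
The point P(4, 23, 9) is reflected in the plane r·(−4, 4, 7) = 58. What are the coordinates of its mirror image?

(12, 15, -5)

n = (−4, 4, 7), |n|² = 81, n·P − 58 = 81, so t = 81/81 = 1.
Foot F = P − 1·n = (8, 19, 2); the reflection is 2F − P = (12, 15, −5).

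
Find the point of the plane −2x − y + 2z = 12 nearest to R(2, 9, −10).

(-8, 4, 0)

The perpendicular from R has direction n = (−2, −1, 2): r = (2, 9, −10) + t(−2, −1, 2).
Substitute into the plane: n·(R + tn) = 12 gives -33 + 9t = 12, so t = 5.
Foot = (2, 9, −10) + 5·(−2, −1, 2) = (−8, 4, 0).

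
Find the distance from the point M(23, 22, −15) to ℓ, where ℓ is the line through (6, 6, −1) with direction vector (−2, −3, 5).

√133

Direction vector d = (−2, −3, 5).
AP = (17, 16, −14), and AP × d = (38, −57, −19).
|AP × d|² = 5054 and |d|² = 38, so the distance is √(5054/38) = √133.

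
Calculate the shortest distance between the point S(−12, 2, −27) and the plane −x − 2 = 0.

10

Normal vector n = (−1, 0, 0), and n·(−12, 2, −27) − 2 = 10.
|n| = √(1 + 0 + 0) = 1, so the distance is |10|/1 = 10.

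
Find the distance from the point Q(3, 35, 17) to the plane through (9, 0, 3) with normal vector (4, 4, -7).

The plane has equation n·(r − (9, 0, 3)) = 0, i.e. n·r = 15.
n = (4, 4, -7); n·P − 15 = 18; |n| = 9; distance = 18/9 = 2.

2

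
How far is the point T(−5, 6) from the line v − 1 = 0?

5

The normal to the line is n = (0, 1) with |n| = 1.
|n·T − 1| = |6 − 1| = 5, so the distance is 5/1 = 5.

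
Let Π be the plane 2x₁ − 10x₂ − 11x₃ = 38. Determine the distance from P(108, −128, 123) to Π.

7

d = |2·108 + (-10)·(-128) + (-11)·123 − 38| / √(4 + 100 + 121) = |105| / 15 = 7.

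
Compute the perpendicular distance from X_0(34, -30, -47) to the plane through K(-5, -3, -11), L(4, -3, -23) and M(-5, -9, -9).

21√26/26

KL = (9, 0, -12) and KM = (0, -6, 2), so a normal is n = KL × KM = (-72, -18, -54).
d = |(-72)·34 + (-18)·(-30) + (-54)·(-47) − 1008| / √(5184 + 324 + 2916) = |-378| / (18√26) = 21√26/26.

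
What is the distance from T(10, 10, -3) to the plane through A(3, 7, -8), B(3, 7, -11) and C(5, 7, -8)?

AB = (0, 0, -3) and AC = (2, 0, 0), so a normal is n = AB × AC = (0, -6, 0).
Then n·(10, 10, -3) - (-42) = -18.
|n| = √(0 + 36 + 0) = 6, so the distance is |-18|/6 = 3.

3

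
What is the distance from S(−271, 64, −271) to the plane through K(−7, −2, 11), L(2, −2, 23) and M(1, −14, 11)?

KL = (9, 0, 12) and KM = (8, −12, 0), so a normal is n = KL × KM = (144, 96, −108).
n = (144, 96, −108); n·P − (-2388) = -1224; |n| = 204; distance = 1224/204 = 6.

6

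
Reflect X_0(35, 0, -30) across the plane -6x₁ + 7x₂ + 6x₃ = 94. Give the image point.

(-13, 56, 18)

n = (-6, 7, 6), |n|² = 121, n·X_0 − 94 = -484, so t = -484/121 = -4.
Foot F = X_0 − (-4)·n = (11, 28, -6); the reflection is 2F − X_0 = (-13, 56, 18).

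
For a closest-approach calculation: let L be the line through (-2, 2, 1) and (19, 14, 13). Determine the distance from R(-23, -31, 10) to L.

21√2

A direction vector is d = (21, 12, 12).
AP = (-21, -33, 9), and AP × d = (-504, 441, 441).
|AP × d|² = 642978 and |d|² = 729, so the distance is √(642978/729) = √882 = 21√2.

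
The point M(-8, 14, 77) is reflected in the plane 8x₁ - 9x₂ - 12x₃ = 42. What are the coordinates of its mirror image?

(56, -58, -19)

With n = (8, -9, -12), the signed offset is (n·M − 42)/|n|² = -1156/289 = -4.
M' = M − 2t·n = (-8, 14, 77) − (-8)·(8, -9, -12) = (56, -58, -19).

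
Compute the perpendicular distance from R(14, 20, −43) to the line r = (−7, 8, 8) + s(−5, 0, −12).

3√185

Direction vector d = (−5, 0, −12).
AP = (21, 12, −51); AP·d = 507, |AP|² = 3186, |d|² = 169.
distance² = |AP|² − (AP·d)²/|d|² = 3186 − 257049/169 = 1665, so the distance is 3√185.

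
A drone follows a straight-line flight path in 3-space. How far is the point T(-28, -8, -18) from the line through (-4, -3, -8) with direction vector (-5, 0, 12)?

√701

Direction vector d = (-5, 0, 12).
AP = (-24, -5, -10), and AP × d = (-60, 338, -25).
|AP × d|² = 118469 and |d|² = 169, so the distance is √(118469/169) = √701.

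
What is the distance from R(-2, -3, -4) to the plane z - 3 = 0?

d = |1·(-4) − 3| / √(0 + 0 + 1) = |-7| / 1 = 7.

7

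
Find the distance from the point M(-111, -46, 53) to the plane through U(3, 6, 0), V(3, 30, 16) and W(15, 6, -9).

UV = (0, 24, 16) and UW = (12, 0, -9), so a normal is n = UV × UW = (-216, 192, -288).
Then n·(-111, -46, 53) - 504 = -624.
|n| = √(46656 + 36864 + 82944) = 408, so the distance is |-624|/408 = 26/17.

26/17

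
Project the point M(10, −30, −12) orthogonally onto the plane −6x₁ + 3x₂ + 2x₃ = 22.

n = (−6, 3, 2), |n|² = 49, and n·M − 22 = -196.
t = -196/49 = -4, so the foot is M − t·n = (10, −30, −12) − (-4)·(−6, 3, 2) = (−14, −18, −4).

(-14, -18, -4)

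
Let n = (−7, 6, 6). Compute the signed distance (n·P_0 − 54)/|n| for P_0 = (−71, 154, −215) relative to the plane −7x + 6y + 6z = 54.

7

n·P_0 − 54 = 77.
|n| = 11, so the signed distance is 77/11 = 7.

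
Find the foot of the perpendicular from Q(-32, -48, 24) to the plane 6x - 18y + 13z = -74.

n = (6, -18, 13), |n|² = 529, and n·Q − (-74) = 1058.
t = 1058/529 = 2, so the foot is Q − t·n = (-32, -48, 24) − 2·(6, -18, 13) = (-44, -12, -2).

(-44, -12, -2)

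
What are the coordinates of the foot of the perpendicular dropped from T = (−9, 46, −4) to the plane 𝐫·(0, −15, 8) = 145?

(-9, 1, 20)

n = (0, −15, 8), |n|² = 289, and n·T − 145 = -867.
t = -867/289 = -3, so the foot is T − t·n = (−9, 46, −4) − (-3)·(0, −15, 8) = (−9, 1, 20).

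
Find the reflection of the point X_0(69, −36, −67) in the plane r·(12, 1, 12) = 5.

With n = (12, 1, 12), the signed offset is (n·X_0 − 5)/|n|² = -17/289 = -1/17.
X_0' = X_0 − 2t·n = (69, −36, −67) − (-2/17)·(12, 1, 12) = (1197/17, −610/17, −1115/17).

(1197/17, -610/17, -1115/17)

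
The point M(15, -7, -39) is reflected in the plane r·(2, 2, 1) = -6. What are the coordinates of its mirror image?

(203/9, 5/9, -317/9)

With n = (2, 2, 1), the signed offset is (n·M − (-6))/|n|² = -17/9.
M' = M − 2t·n = (15, -7, -39) − (-34/9)·(2, 2, 1) = (203/9, 5/9, -317/9).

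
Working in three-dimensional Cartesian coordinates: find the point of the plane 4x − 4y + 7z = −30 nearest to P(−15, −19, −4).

The perpendicular from P has direction n = (4, −4, 7): r = (−15, −19, −4) + μ(4, −4, 7).
Substitute into the plane: n·(P + μn) = -30 gives -12 + 81μ = -30, so μ = -2/9.
Foot = (−15, −19, −4) + (-2/9)·(4, −4, 7) = (−143/9, −163/9, −50/9).

(-143/9, -163/9, -50/9)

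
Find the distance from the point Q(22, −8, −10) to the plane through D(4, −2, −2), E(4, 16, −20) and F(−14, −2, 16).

4√3/3

DE = (0, 18, −18) and DF = (−18, 0, 18), so a normal is n = DE × DF = (324, 324, 324).
Then n·(22, −8, −10) − 0 = 1296.
|n| = √(104976 + 104976 + 104976) = 324√3, so the distance is |1296|/(324√3) = 4/√3.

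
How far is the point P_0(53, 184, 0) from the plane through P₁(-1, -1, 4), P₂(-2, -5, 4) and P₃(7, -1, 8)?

P₁P₂ = (-1, -4, 0) and P₁P₃ = (8, 0, 4), so a normal is n = P₁P₂ × P₁P₃ = (-16, 4, 32).
Then n·(53, 184, 0) - 140 = -252.
|n| = √(256 + 16 + 1024) = 36, so the distance is |-252|/36 = 7.

7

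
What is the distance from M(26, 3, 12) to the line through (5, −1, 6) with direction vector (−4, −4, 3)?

√329

Direction vector d = (−4, −4, 3).
AP = (21, 4, 6), and AP × d = (36, −87, −68).
|AP × d|² = 13489 and |d|² = 41, so the distance is √(13489/41) = √329.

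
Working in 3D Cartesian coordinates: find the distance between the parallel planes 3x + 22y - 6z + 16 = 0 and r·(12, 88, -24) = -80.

4/23

Divide the second equation by 4 to match normals: 3x + 22y - 6z = -20.
Both planes have normal n = (3, 22, -6), |n| = 23. Any point on the first plane is at distance |(-20) − (-16)|/|n| = 4/23 from the second.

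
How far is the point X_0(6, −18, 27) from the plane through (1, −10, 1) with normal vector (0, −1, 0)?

8

The plane has equation n·(r − (1, −10, 1)) = 0, i.e. n·r = 10.
Then n·(6, −18, 27) − 10 = 8.
|n| = √(0 + 1 + 0) = 1, so the distance is |8|/1 = 8.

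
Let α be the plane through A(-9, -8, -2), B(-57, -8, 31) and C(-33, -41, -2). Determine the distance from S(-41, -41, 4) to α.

AB = (-48, 0, 33) and AC = (-24, -33, 0), so a normal is n = AB × AC = (1089, -792, 1584).
Then n·(-41, -41, 4) - (-6633) = 792.
|n| = √(1185921 + 627264 + 2509056) = 2079, so the distance is |792|/2079 = 8/21.

8/21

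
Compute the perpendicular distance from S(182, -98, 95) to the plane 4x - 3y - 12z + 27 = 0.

7

Normal vector n = (4, -3, -12), and n·(182, -98, 95) - (-27) = -91.
|n| = √(16 + 9 + 144) = 13, so the distance is |-91|/13 = 7.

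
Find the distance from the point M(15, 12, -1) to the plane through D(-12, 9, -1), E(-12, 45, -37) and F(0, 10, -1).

9/17

DE = (0, 36, -36) and DF = (12, 1, 0), so a normal is n = DE × DF = (36, -432, -432).
Then n·(15, 12, -1) - (-3888) = -324.
|n| = √(1296 + 186624 + 186624) = 612, so the distance is |-324|/612 = 9/17.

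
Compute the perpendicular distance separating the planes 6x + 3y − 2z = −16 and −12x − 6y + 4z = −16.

24/7

Divide the second equation by -2 to match normals: 6x + 3y − 2z = 8.
With common normal n = (6, 3, −2) (|n| = 7), the distance is |(-16) − 8|/|n| = 24/7.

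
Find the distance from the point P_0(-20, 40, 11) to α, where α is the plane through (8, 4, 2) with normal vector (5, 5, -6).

7√86/43

The plane has equation n·(r − (8, 4, 2)) = 0, i.e. n·r = 48.
Then n·(-20, 40, 11) - 48 = -14.
|n| = √(25 + 25 + 36) = √86, so the distance is |-14|/√86 = 14/√86.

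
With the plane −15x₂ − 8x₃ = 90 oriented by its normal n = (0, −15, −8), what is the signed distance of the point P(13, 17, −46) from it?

23/17

n·P − 90 = 23.
|n| = 17, so the signed distance is 23/17.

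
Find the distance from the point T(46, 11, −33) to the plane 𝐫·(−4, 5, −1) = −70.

13√42/21

n = (−4, 5, −1); n·P − (-70) = -26; |n| = √42; distance = 26/√42.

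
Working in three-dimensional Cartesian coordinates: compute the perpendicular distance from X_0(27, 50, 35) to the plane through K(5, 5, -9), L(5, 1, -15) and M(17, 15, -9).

16√77/77

KL = (0, -4, -6) and KM = (12, 10, 0), so a normal is n = KL × KM = (60, -72, 48).
Then n·(27, 50, 35) - (-492) = 192.
|n| = √(3600 + 5184 + 2304) = 12√77, so the distance is |192|/(12√77) = 16√77/77.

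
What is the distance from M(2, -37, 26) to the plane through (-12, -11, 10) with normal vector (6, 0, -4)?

The plane has equation n·(r − (-12, -11, 10)) = 0, i.e. n·r = -112.
d = |6·2 + (-4)·26 − (-112)| / √(36 + 0 + 16) = |20| / (2√13) = 10/√13.

10√13/13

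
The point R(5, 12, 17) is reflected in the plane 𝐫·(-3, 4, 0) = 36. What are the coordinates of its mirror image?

(107/25, 324/25, 17)

n = (-3, 4, 0), |n|² = 25, n·R − 36 = -3, so t = -3/25.
Foot F = R − (-3/25)·n = (116/25, 312/25, 17); the reflection is 2F − R = (107/25, 324/25, 17).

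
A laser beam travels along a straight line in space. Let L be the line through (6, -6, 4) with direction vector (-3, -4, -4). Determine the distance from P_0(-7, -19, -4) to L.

√33

Direction vector d = (-3, -4, -4).
AP = (-13, -13, -8); AP·d = 123, |AP|² = 402, |d|² = 41.
distance² = |AP|² − (AP·d)²/|d|² = 402 − 15129/41 = 33, so the distance is √33.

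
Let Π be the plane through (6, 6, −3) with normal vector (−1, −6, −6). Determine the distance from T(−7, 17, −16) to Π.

25√73/73

The plane has equation n·(r − (6, 6, −3)) = 0, i.e. n·r = -24.
n = (−1, −6, −6); n·P − (-24) = 25; |n| = √73; distance = 25/√73.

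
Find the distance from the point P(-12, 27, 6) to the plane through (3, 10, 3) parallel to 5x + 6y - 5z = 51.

Parallel planes share the normal n = (5, 6, -5); since (3, 10, 3) lies on the plane, its equation is 5x + 6y - 5z = 60.
n = (5, 6, -5); n·P − 60 = 12; |n| = √86; distance = 12/√86.

6√86/43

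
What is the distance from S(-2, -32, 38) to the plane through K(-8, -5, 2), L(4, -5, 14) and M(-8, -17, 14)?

KL = (12, 0, 12) and KM = (0, -12, 12), so a normal is n = KL × KM = (144, -144, -144).
n = (144, -144, -144); n·P − (-720) = -432; |n| = 144√3; distance = 432/(144√3) = √3.

√3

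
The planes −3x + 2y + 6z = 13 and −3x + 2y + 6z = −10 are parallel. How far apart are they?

23/7

With common normal n = (−3, 2, 6) (|n| = 7), the distance is |13 − (-10)|/|n| = 23/7.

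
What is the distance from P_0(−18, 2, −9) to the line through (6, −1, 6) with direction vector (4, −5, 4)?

Direction vector d = (4, −5, 4).
AP = (−24, 3, −15); AP·d = -171, |AP|² = 810, |d|² = 57.
distance² = |AP|² − (AP·d)²/|d|² = 810 − 29241/57 = 297, so the distance is 3√33.

3√33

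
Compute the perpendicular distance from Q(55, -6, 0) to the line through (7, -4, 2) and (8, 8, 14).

A direction vector is d = (1, 12, 12).
AP = (48, -2, -2); AP·d = 0, |AP|² = 2312, |d|² = 289.
distance² = |AP|² − (AP·d)²/|d|² = 2312 − 0/289 = 2312, so the distance is 34√2.

34√2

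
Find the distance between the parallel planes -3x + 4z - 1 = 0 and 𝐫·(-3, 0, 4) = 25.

24/5

With common normal n = (-3, 0, 4) (|n| = 5), the distance is |1 − 25|/|n| = 24/5.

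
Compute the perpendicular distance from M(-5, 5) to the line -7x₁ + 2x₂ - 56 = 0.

The normal to the line is n = (-7, 2) with |n| = √53.
|n·M − 56| = |45 − 56| = 11, so the distance is 11/√53.

11√53/53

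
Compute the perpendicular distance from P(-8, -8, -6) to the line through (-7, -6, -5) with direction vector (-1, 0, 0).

Direction vector d = (-1, 0, 0).
AP = (-1, -2, -1); AP·d = 1, |AP|² = 6, |d|² = 1.
distance² = |AP|² − (AP·d)²/|d|² = 6 − 1/1 = 5, so the distance is √5.

√5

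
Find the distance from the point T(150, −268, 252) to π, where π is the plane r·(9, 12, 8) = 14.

8

n = (9, 12, 8); n·P − 14 = 136; |n| = 17; distance = 136/17 = 8.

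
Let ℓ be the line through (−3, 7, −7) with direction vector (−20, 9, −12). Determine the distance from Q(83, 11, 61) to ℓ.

Direction vector d = (−20, 9, −12).
AP = (86, 4, 68); AP·d = -2500, |AP|² = 12036, |d|² = 625.
distance² = |AP|² − (AP·d)²/|d|² = 12036 − 6250000/625 = 2036, so the distance is 2√509.

2√509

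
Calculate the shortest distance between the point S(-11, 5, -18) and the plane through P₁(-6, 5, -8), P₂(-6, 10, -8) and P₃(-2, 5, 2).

P₁P₂ = (0, 5, 0) and P₁P₃ = (4, 0, 10), so a normal is n = P₁P₂ × P₁P₃ = (50, 0, -20).
Then n·(-11, 5, -18) - (-140) = -50.
|n| = √(2500 + 0 + 400) = 10√29, so the distance is |-50|/(10√29) = 5/√29.

5√29/29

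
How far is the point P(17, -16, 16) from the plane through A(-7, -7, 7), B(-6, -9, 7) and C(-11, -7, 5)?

AB = (1, -2, 0) and AC = (-4, 0, -2), so a normal is n = AB × AC = (4, 2, -8).
n = (4, 2, -8); n·P − (-98) = 6; |n| = 2√21; distance = 6/(2√21) = √21/7.

3/√21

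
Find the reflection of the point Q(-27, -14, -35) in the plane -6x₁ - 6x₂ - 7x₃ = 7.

With n = (-6, -6, -7), the signed offset is (n·Q − 7)/|n|² = 484/121 = 4.
Q' = Q − 2t·n = (-27, -14, -35) − 8·(-6, -6, -7) = (21, 34, 21).

(21, 34, 21)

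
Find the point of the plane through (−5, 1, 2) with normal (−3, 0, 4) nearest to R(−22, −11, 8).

(-13, -11, -4)

The perpendicular from R has direction n = (−3, 0, 4): r = (−22, −11, 8) + t(−3, 0, 4).
Substitute into the plane: n·(R + tn) = 23 gives 98 + 25t = 23, so t = -3.
Foot = (−22, −11, 8) + (-3)·(−3, 0, 4) = (−13, −11, −4).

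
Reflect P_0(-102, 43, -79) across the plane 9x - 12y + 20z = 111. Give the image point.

With n = (9, -12, 20), the signed offset is (n·P_0 − 111)/|n|² = -3125/625 = -5.
P_0' = P_0 − 2t·n = (-102, 43, -79) − (-10)·(9, -12, 20) = (-12, -77, 121).

(-12, -77, 121)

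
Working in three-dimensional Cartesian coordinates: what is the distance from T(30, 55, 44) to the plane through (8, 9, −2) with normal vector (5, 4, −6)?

The plane has equation n·(r − (8, 9, −2)) = 0, i.e. n·r = 88.
Then n·(30, 55, 44) − 88 = 18.
|n| = √(25 + 16 + 36) = √77, so the distance is |18|/√77 = 18√77/77.

18√77/77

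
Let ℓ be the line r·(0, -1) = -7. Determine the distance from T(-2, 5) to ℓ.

2

d = |0·(-2) + (-1)·5 − (-7)| / √(0 + 1) = |2|/1 = 2.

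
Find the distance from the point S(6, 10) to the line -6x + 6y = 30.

The normal to the line is n = (-6, 6) with |n| = 6√2.
|n·S − 30| = |24 − 30| = 6, so the distance is 6/(6√2) = 1/√2.

√2/2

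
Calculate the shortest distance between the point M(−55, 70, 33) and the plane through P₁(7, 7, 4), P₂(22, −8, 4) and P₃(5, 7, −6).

P₁P₂ = (15, −15, 0) and P₁P₃ = (−2, 0, −10), so a normal is n = P₁P₂ × P₁P₃ = (150, 150, −30).
d = |150·(-55) + 150·70 + (-30)·33 − 1980| / √(22500 + 22500 + 900) = |-720| / (30√51) = 24/√51.

8√51/17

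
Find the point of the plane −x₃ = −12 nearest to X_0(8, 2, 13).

The perpendicular from X_0 has direction n = (0, 0, −1): r = (8, 2, 13) + t(0, 0, −1).
Substitute into the plane: n·(X_0 + tn) = -12 gives -13 + 1t = -12, so t = 1.
Foot = (8, 2, 13) + 1·(0, 0, −1) = (8, 2, 12).

(8, 2, 12)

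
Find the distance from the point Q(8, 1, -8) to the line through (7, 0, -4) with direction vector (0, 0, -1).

Direction vector d = (0, 0, -1).
AP = (1, 1, -4), and AP × d = (-1, 1, 0).
|AP × d|² = 2 and |d|² = 1, so the distance is √2.

√2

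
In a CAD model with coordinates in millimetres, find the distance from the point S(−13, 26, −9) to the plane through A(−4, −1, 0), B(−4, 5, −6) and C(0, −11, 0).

AB = (0, 6, −6) and AC = (4, −10, 0), so a normal is n = AB × AC = (−60, −24, −24).
Then n·(−13, 26, −9) − 264 = 108.
|n| = √(3600 + 576 + 576) = 12√33, so the distance is |108|/(12√33) = 9/√33.

9/√33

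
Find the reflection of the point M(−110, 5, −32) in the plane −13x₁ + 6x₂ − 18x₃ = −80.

n = (−13, 6, −18), |n|² = 529, n·M − (-80) = 2116, so t = 2116/529 = 4.
Foot F = M − 4·n = (−58, −19, 40); the reflection is 2F − M = (−6, −43, 112).

(-6, -43, 112)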